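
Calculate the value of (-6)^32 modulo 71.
Using repeated squaring. (-6) ≡ 65 (mod 71). 32 = 32 (binary 100000). Repeated squaring mod 71: 65^1 ≡ 65; 65^2 ≡ 65² = 4225 ≡ 36; 65^4 ≡ 36² = 1296 ≡ 18; 65^8 ≡ 18² = 324 ≡ 40; 65^16 ≡ 40² = 1600 ≡ 38; 65^32 ≡ 38² = 1444 ≡ 24. So (-6)^32 ≡ 24 (mod 71).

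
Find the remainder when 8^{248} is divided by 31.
By Fermat: 8^{30} ≡ 1 (mod 31). 248 = 8×30 + 8. So 8^{248} ≡ 8^{8} ≡ 16 (mod 31)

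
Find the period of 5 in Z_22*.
Powers of 5 mod 22: 5^1≡5, 5^2≡3, 5^3≡15, 5^4≡9, 5^5≡1. Order = 5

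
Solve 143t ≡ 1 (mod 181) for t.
143^(-1) ≡ 100 (mod 181). Verification: 143 × 100 = 14300 ≡ 1 (mod 181)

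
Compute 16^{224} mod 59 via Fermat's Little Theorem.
22

By Fermat's Little Theorem, a^(p-1) ≡ 1 (mod p) for prime p and gcd(a, p) = 1
Here p = 59, so 16^58 ≡ 1 (mod 59)
We can reduce the exponent: 224 mod 58 = 50
So 16^224 ≡ 16^50 (mod 59)
Computing: 16^50 mod 59 = 22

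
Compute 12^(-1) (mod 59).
5

Using Extended Euclidean Algorithm:
gcd(12, 59) = 1
Bezout coefficients: 12 × 5 + 59 × -1 = 1
So 12 × 5 ≡ 1 (mod 59)
The inverse is 5 mod 59 = 5
Verification: 12 × 5 = 60 = 1 × 59 + 1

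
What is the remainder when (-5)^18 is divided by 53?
Using repeated squaring. (-5) ≡ 48 (mod 53). 18 = 16 + 2 (binary 10010). Repeated squaring mod 53: 48^1 ≡ 48; 48^2 ≡ 48² = 2304 ≡ 25; 48^4 ≡ 25² = 625 ≡ 42; 48^8 ≡ 42² = 1764 ≡ 15; 48^16 ≡ 15² = 225 ≡ 13. Multiply: (-5)^18 ≡ 48^16 × 48^2 ≡ 13 × 25 (mod 53): 13 × 25 = 325 ≡ 7. So (-5)^18 ≡ 7 (mod 53).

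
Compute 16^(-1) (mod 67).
16^(-1) ≡ 21 (mod 67). Verification: 16 × 21 = 336 ≡ 1 (mod 67)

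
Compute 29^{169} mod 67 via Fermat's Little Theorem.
29

By Fermat's Little Theorem, a^(p-1) ≡ 1 (mod p) for prime p and gcd(a, p) = 1
Here p = 67, so 29^66 ≡ 1 (mod 67)
We can reduce the exponent: 169 mod 66 = 37
So 29^169 ≡ 29^37 (mod 67)
Computing: 29^37 mod 67 = 29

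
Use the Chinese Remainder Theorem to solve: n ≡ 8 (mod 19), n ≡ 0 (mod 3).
27

Using the Chinese Remainder Theorem:
M = product of moduli = 57
For equation 1: M_1 = 3, 3 ≡ 3 (mod 19), inverse of 3 mod 19 is 13 (check: 3 × 13 = 39 ≡ 1 (mod 19))
For equation 2: M_2 = 19, 19 ≡ 1 (mod 3), inverse of 19 mod 3 is 1 (check: 1 × 1 = 1 ≡ 1 (mod 3))
Combine: n ≡ Σ r_i×M_i×(M_i⁻¹ mod m_i) = 8×3×13 + 0×19×1 = 312 + 0 = 312
312 mod 57 = 27
n ≡ 27 (mod 57)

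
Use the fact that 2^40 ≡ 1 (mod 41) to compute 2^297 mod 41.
By Fermat: 2^{40} ≡ 1 (mod 41). 297 ≡ 17 (mod 40). So 2^{297} ≡ 2^{17} ≡ 36 (mod 41)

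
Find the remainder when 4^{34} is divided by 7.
By Fermat: 4^{6} ≡ 1 (mod 7). 34 = 5×6 + 4. So 4^{34} ≡ 4^{4} ≡ 4 (mod 7)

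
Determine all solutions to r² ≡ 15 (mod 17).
The square roots of 15 mod 17 are 7 and 10. Verify: 7² = 49 ≡ 15 (mod 17)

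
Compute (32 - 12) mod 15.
5

(32 - 12) = 20
20 mod 15 = 5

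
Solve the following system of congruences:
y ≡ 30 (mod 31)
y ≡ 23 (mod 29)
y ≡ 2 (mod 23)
10260

Using the Chinese Remainder Theorem:
M = product of moduli = 20677
For equation 1: M_1 = 667, 667 ≡ 16 (mod 31), inverse of 667 mod 31 is 2 (check: 16 × 2 = 32 ≡ 1 (mod 31))
For equation 2: M_2 = 713, 713 ≡ 17 (mod 29), inverse of 713 mod 29 is 12 (check: 17 × 12 = 204 ≡ 1 (mod 29))
For equation 3: M_3 = 899, 899 ≡ 2 (mod 23), inverse of 899 mod 23 is 12 (check: 2 × 12 = 24 ≡ 1 (mod 23))
Combine: y ≡ Σ r_i×M_i×(M_i⁻¹ mod m_i) = 30×667×2 + 23×713×12 + 2×899×12 = 40020 + 196788 + 21576 = 258384
258384 mod 20677 = 10260
y ≡ 10260 (mod 20677)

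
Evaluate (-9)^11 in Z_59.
Using repeated squaring. (-9) ≡ 50 (mod 59). 11 = 8 + 2 + 1 (binary 1011). Repeated squaring mod 59: 50^1 ≡ 50; 50^2 ≡ 50² = 2500 ≡ 22; 50^4 ≡ 22² = 484 ≡ 12; 50^8 ≡ 12² = 144 ≡ 26. Multiply: (-9)^11 ≡ 50^8 × 50^2 × 50^1 ≡ 26 × 22 × 50 (mod 59): 26 × 22 = 572 ≡ 41; 41 × 50 = 2050 ≡ 44. So (-9)^11 ≡ 44 (mod 59).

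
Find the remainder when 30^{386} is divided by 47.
By Fermat: 30^{46} ≡ 1 (mod 47). 386 = 8×46 + 18. So 30^{386} ≡ 30^{18} ≡ 18 (mod 47)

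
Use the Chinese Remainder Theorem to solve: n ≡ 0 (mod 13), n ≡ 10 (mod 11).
65

Using the Chinese Remainder Theorem:
M = product of moduli = 143
For equation 1: M_1 = 11, 11 ≡ 11 (mod 13), inverse of 11 mod 13 is 6 (check: 11 × 6 = 66 ≡ 1 (mod 13))
For equation 2: M_2 = 13, 13 ≡ 2 (mod 11), inverse of 13 mod 11 is 6 (check: 2 × 6 = 12 ≡ 1 (mod 11))
Combine: n ≡ Σ r_i×M_i×(M_i⁻¹ mod m_i) = 0×11×6 + 10×13×6 = 0 + 780 = 780
780 mod 143 = 65
n ≡ 65 (mod 143)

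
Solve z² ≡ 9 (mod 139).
The square roots of 9 mod 139 are 136 and 3. Verify: 136² = 18496 ≡ 9 (mod 139)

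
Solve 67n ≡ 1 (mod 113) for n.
27

Using Extended Euclidean Algorithm:
gcd(67, 113) = 1
Bezout coefficients: 67 × 27 + 113 × -16 = 1
So 67 × 27 ≡ 1 (mod 113)
The inverse is 27 mod 113 = 27
Verification: 67 × 27 = 1809 = 16 × 113 + 1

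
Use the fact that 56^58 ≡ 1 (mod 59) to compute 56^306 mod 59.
By Fermat: 56^{58} ≡ 1 (mod 59). 306 = 5×58 + 16. So 56^{306} ≡ 56^{16} ≡ 26 (mod 59)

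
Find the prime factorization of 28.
2^2 × 7

Divide by primes starting from smallest:
28 ÷ 2 = 14
14 ÷ 2 = 7
7 ÷ 7 = 1

28 = 2^2 × 7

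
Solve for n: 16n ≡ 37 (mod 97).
69

Since gcd(16, 97) = 1 divides 37, a solution exists.
Multiply both sides by the inverse of 16 mod 97:
  16^(-1) mod 97 = 91
  x ≡ 91 × 37 ≡ 3367 ≡ 69 (mod 97)
Verification: 16 × 69 = 1104 = 11 × 97 + 37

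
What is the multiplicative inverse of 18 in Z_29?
21

Using Extended Euclidean Algorithm:
gcd(18, 29) = 1
Bezout coefficients: 18 × -8 + 29 × 5 = 1
So 18 × -8 ≡ 1 (mod 29)
The inverse is -8 mod 29 = 21
Verification: 18 × 21 = 378 = 13 × 29 + 1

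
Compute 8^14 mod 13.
Using Fermat: 8^{12} ≡ 1 (mod 13). 14 ≡ 2 (mod 12). So 8^{14} ≡ 8^{2} ≡ 12 (mod 13)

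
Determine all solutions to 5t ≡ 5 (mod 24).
1

Since gcd(5, 24) = 1 divides 5, a solution exists.
Multiply both sides by the inverse of 5 mod 24:
  5^(-1) mod 24 = 5
  x ≡ 5 × 5 ≡ 25 ≡ 1 (mod 24)
Verification: 5 × 1 = 5 = 0 × 24 + 5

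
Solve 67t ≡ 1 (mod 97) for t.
42

Using Extended Euclidean Algorithm:
gcd(67, 97) = 1
Bezout coefficients: 67 × 42 + 97 × -29 = 1
So 67 × 42 ≡ 1 (mod 97)
The inverse is 42 mod 97 = 42
Verification: 67 × 42 = 2814 = 29 × 97 + 1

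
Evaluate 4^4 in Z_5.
4 = 4 (binary 100). Repeated squaring mod 5: 4^1 ≡ 4; 4^2 ≡ 4² = 16 ≡ 1; 4^4 ≡ 1² = 1 ≡ 1. So 4^4 ≡ 1 (mod 5).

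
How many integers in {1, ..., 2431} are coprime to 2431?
1920

Prime factorization: 2431 = 11 × 13 × 17
Using the formula φ(n) = n × Π(1 - 1/p) for each prime factor p:
φ(2431) = 2431 × (1 - 1/11) × (1 - 1/13) × (1 - 1/17)
φ(2431) = 1920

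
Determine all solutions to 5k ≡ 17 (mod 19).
11

Since gcd(5, 19) = 1 divides 17, a solution exists.
Multiply both sides by the inverse of 5 mod 19:
  5^(-1) mod 19 = 4
  x ≡ 4 × 17 ≡ 68 ≡ 11 (mod 19)
Verification: 5 × 11 = 55 = 2 × 19 + 17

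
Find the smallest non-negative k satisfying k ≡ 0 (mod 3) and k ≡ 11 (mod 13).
M = 3 × 13 = 39. M₁ = 13, y₁ ≡ 1 (mod 3). M₂ = 3, y₂ ≡ 9 (mod 13). k = 0×13×1 + 11×3×9 ≡ 24 (mod 39)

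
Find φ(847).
660

Prime factorization: 847 = 7 × 11^2
Using the formula φ(n) = n × Π(1 - 1/p) for each prime factor p:
φ(847) = 847 × (1 - 1/7) × (1 - 1/11)
φ(847) = 660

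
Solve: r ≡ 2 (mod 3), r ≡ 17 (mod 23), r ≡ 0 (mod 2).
M = 3 × 23 × 2 = 138. M₁ = 46, y₁ ≡ 1 (mod 3). M₂ = 6, y₂ ≡ 4 (mod 23). M₃ = 69, y₃ ≡ 1 (mod 2). r = 2×46×1 + 17×6×4 + 0×69×1 ≡ 86 (mod 138)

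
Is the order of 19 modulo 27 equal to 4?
No, the actual order is 3, not 4.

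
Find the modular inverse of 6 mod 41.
6^(-1) ≡ 7 (mod 41). Verification: 6 × 7 = 42 ≡ 1 (mod 41)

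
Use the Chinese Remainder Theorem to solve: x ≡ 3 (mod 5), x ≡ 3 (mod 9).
M = 5 × 9 = 45. M₁ = 9, y₁ ≡ 4 (mod 5). M₂ = 5, y₂ ≡ 2 (mod 9). x = 3×9×4 + 3×5×2 ≡ 3 (mod 45)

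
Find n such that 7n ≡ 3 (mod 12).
9

Since gcd(7, 12) = 1 divides 3, a solution exists.
Multiply both sides by the inverse of 7 mod 12:
  7^(-1) mod 12 = 7
  x ≡ 7 × 3 ≡ 21 ≡ 9 (mod 12)
Verification: 7 × 9 = 63 = 5 × 12 + 3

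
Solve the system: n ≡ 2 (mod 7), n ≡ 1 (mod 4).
M = 7 × 4 = 28. M₁ = 4, y₁ ≡ 2 (mod 7). M₂ = 7, y₂ ≡ 3 (mod 4). n = 2×4×2 + 1×7×3 ≡ 9 (mod 28)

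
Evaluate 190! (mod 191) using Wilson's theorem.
By Wilson's theorem, (190)! ≡ -1 ≡ 190 (mod 191)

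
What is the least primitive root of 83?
2

A primitive root g modulo p has order p-1 = 82
Prime divisors of 82: [2, 41]
g is a primitive root iff g^(82/q) ≢ 1 (mod 83) for each prime divisor q
Testing small values:
  g = 2: 2^41 ≡ 82, 2^2 ≡ 4 (mod 83) → none is 1, primitive root!
The smallest primitive root is 2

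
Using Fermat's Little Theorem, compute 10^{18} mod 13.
1

By Fermat's Little Theorem, a^(p-1) ≡ 1 (mod p) for prime p and gcd(a, p) = 1
Here p = 13, so 10^12 ≡ 1 (mod 13)
We can reduce the exponent: 18 mod 12 = 6
So 10^18 ≡ 10^6 (mod 13)
Computing: 10^6 mod 13 = 1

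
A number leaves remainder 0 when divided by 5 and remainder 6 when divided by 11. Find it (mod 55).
M = 5 × 11 = 55. M₁ = 11, y₁ ≡ 1 (mod 5). M₂ = 5, y₂ ≡ 9 (mod 11). t = 0×11×1 + 6×5×9 ≡ 50 (mod 55)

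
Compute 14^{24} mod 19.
7

Using successive squaring:
Binary expansion of 24: 11000
Powers of 14 mod 19 (each is the square of the previous):
  14^1 ≡ 14 (mod 19)
  14^2 ≡ 14² = 196 ≡ 6 (mod 19)
  14^4 ≡ 6² = 36 ≡ 17 (mod 19)
  14^8 ≡ 17² = 289 ≡ 4 (mod 19)
  14^16 ≡ 4² = 16 ≡ 16 (mod 19)
24 = 16 + 8, so 14^24 = 14^16 × 14^8 ≡ 16 × 4 (mod 19)
Multiplying step by step:
  16 × 4 = 64 ≡ 7 (mod 19)
Result: 14^24 ≡ 7 (mod 19)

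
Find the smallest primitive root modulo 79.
3

A primitive root g modulo p has order p-1 = 78
Prime divisors of 78: [2, 3, 13]
g is a primitive root iff g^(78/q) ≢ 1 (mod 79) for each prime divisor q
Testing small values:
  g = 2: 2^39 ≡ 1, 2^26 ≡ 23, 2^6 ≡ 64 (mod 79) → 2^39 ≡ 1, not primitive root
  g = 3: 3^39 ≡ 78, 3^26 ≡ 23, 3^6 ≡ 18 (mod 79) → none is 1, primitive root!
The smallest primitive root is 3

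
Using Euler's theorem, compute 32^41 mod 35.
By Euler: 32^{24} ≡ 1 (mod 35) since gcd(32, 35) = 1. 41 = 1×24 + 17. So 32^{41} ≡ 32^{17} ≡ 2 (mod 35)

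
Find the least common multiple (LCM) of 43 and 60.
2580

First find GCD(43, 60) using the Euclidean algorithm:
43 = 0 × 60 + 43
60 = 1 × 43 + 17
43 = 2 × 17 + 9
17 = 1 × 9 + 8
9 = 1 × 8 + 1
8 = 8 × 1 + 0
GCD(43, 60) = 1

LCM formula: LCM(a, b) = (a × b) / GCD(a, b)
LCM(43, 60) = (43 × 60) / 1
LCM(43, 60) = 2580 / 1
LCM(43, 60) = 2580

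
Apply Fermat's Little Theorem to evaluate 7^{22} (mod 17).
9

By Fermat's Little Theorem, a^(p-1) ≡ 1 (mod p) for prime p and gcd(a, p) = 1
Here p = 17, so 7^16 ≡ 1 (mod 17)
We can reduce the exponent: 22 mod 16 = 6
So 7^22 ≡ 7^6 (mod 17)
Computing: 7^6 mod 17 = 9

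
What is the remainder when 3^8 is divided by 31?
8 = 8 (binary 1000). Repeated squaring mod 31: 3^1 ≡ 3; 3^2 ≡ 3² = 9 ≡ 9; 3^4 ≡ 9² = 81 ≡ 19; 3^8 ≡ 19² = 361 ≡ 20. So 3^8 ≡ 20 (mod 31).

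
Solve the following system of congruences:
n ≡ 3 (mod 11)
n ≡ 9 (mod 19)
47

Using the Chinese Remainder Theorem:
M = product of moduli = 209
For equation 1: M_1 = 19, 19 ≡ 8 (mod 11), inverse of 19 mod 11 is 7 (check: 8 × 7 = 56 ≡ 1 (mod 11))
For equation 2: M_2 = 11, 11 ≡ 11 (mod 19), inverse of 11 mod 19 is 7 (check: 11 × 7 = 77 ≡ 1 (mod 19))
Combine: n ≡ Σ r_i×M_i×(M_i⁻¹ mod m_i) = 3×19×7 + 9×11×7 = 399 + 693 = 1092
1092 mod 209 = 47
n ≡ 47 (mod 209)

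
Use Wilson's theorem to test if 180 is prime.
(179)! mod 180 = 0. Since 0 ≢ -1 (mod 180), 180 is not prime.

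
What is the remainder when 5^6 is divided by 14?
6 = 4 + 2 (binary 110). Repeated squaring mod 14: 5^1 ≡ 5; 5^2 ≡ 5² = 25 ≡ 11; 5^4 ≡ 11² = 121 ≡ 9. Multiply: 5^6 = 5^4 × 5^2 ≡ 9 × 11 (mod 14): 9 × 11 = 99 ≡ 1. So 5^6 ≡ 1 (mod 14).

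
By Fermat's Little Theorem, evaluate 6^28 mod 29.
By Fermat's Little Theorem, 6^{28} ≡ 1 (mod 29) since 29 is prime and gcd(6, 29) = 1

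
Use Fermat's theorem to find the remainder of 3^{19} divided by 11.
4

By Fermat's Little Theorem, a^(p-1) ≡ 1 (mod p) for prime p and gcd(a, p) = 1
Here p = 11, so 3^10 ≡ 1 (mod 11)
We can reduce the exponent: 19 mod 10 = 9
So 3^19 ≡ 3^9 (mod 11)
Computing: 3^9 mod 11 = 4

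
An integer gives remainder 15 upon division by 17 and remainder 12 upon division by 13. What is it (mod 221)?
M = 17 × 13 = 221. M₁ = 13, y₁ ≡ 4 (mod 17). M₂ = 17, y₂ ≡ 10 (mod 13). n = 15×13×4 + 12×17×10 ≡ 168 (mod 221). The smallest positive such number is 168.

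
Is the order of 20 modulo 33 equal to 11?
No, the actual order is 10, not 11.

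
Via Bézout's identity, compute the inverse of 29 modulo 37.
Extended GCD: 29(-14) + 37(11) = 1. So 29^(-1) ≡ 23 ≡ 23 (mod 37). Verify: 29 × 23 = 667 ≡ 1 (mod 37)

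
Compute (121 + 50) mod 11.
6

(121 + 50) = 171
171 mod 11 = 6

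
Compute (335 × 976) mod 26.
10

(335 × 976) = 326960
326960 mod 26 = 10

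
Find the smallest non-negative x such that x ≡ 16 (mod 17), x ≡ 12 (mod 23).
288

Using the Chinese Remainder Theorem:
M = product of moduli = 391
For equation 1: M_1 = 23, 23 ≡ 6 (mod 17), inverse of 23 mod 17 is 3 (check: 6 × 3 = 18 ≡ 1 (mod 17))
For equation 2: M_2 = 17, 17 ≡ 17 (mod 23), inverse of 17 mod 23 is 19 (check: 17 × 19 = 323 ≡ 1 (mod 23))
Combine: x ≡ Σ r_i×M_i×(M_i⁻¹ mod m_i) = 16×23×3 + 12×17×19 = 1104 + 3876 = 4980
4980 mod 391 = 288
x ≡ 288 (mod 391)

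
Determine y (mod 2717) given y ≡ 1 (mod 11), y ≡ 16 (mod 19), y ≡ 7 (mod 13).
111

Using the Chinese Remainder Theorem:
M = product of moduli = 2717
For equation 1: M_1 = 247, 247 ≡ 5 (mod 11), inverse of 247 mod 11 is 9 (check: 5 × 9 = 45 ≡ 1 (mod 11))
For equation 2: M_2 = 143, 143 ≡ 10 (mod 19), inverse of 143 mod 19 is 2 (check: 10 × 2 = 20 ≡ 1 (mod 19))
For equation 3: M_3 = 209, 209 ≡ 1 (mod 13), inverse of 209 mod 13 is 1 (check: 1 × 1 = 1 ≡ 1 (mod 13))
Combine: y ≡ Σ r_i×M_i×(M_i⁻¹ mod m_i) = 1×247×9 + 16×143×2 + 7×209×1 = 2223 + 4576 + 1463 = 8262
8262 mod 2717 = 111
y ≡ 111 (mod 2717)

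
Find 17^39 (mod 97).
Using repeated squaring. 39 = 32 + 4 + 2 + 1 (binary 100111). Repeated squaring mod 97: 17^1 ≡ 17; 17^2 ≡ 17² = 289 ≡ 95; 17^4 ≡ 95² = 9025 ≡ 4; 17^8 ≡ 4² = 16 ≡ 16; 17^16 ≡ 16² = 256 ≡ 62; 17^32 ≡ 62² = 3844 ≡ 61. Multiply: 17^39 = 17^32 × 17^4 × 17^2 × 17^1 ≡ 61 × 4 × 95 × 17 (mod 97): 61 × 4 = 244 ≡ 50; 50 × 95 = 4750 ≡ 94; 94 × 17 = 1598 ≡ 46. So 17^39 ≡ 46 (mod 97).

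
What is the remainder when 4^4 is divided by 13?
4 = 4 (binary 100). Repeated squaring mod 13: 4^1 ≡ 4; 4^2 ≡ 4² = 16 ≡ 3; 4^4 ≡ 3² = 9 ≡ 9. So 4^4 ≡ 9 (mod 13).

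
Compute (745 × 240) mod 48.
0

(745 × 240) = 178800
178800 mod 48 = 0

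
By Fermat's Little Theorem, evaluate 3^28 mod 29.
By Fermat's Little Theorem, 3^{28} ≡ 1 (mod 29) since 29 is prime and gcd(3, 29) = 1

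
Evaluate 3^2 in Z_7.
2 = 2 (binary 10). Repeated squaring mod 7: 3^1 ≡ 3; 3^2 ≡ 3² = 9 ≡ 2. So 3^2 ≡ 2 (mod 7).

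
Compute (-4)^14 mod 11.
Using Fermat: (-4)^{10} ≡ 1 (mod 11). 14 ≡ 4 (mod 10). So (-4)^{14} ≡ (-4)^{4} ≡ 3 (mod 11)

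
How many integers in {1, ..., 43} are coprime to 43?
42

Prime factorization: 43 = 43
Using the formula φ(n) = n × Π(1 - 1/p) for each prime factor p:
φ(43) = 43 × (1 - 1/43)
φ(43) = 42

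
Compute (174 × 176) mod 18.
6

(174 × 176) = 30624
30624 mod 18 = 6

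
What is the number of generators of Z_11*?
Number of primitive roots mod 11 = φ(10) = 4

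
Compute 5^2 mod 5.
5 ≡ 0 (mod 5). 2 = 2 (binary 10). Repeated squaring mod 5: 0^1 ≡ 0; 0^2 ≡ 0² = 0 ≡ 0. So 5^2 ≡ 0 (mod 5).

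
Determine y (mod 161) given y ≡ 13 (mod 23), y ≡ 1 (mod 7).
36

Using the Chinese Remainder Theorem:
M = product of moduli = 161
For equation 1: M_1 = 7, 7 ≡ 7 (mod 23), inverse of 7 mod 23 is 10 (check: 7 × 10 = 70 ≡ 1 (mod 23))
For equation 2: M_2 = 23, 23 ≡ 2 (mod 7), inverse of 23 mod 7 is 4 (check: 2 × 4 = 8 ≡ 1 (mod 7))
Combine: y ≡ Σ r_i×M_i×(M_i⁻¹ mod m_i) = 13×7×10 + 1×23×4 = 910 + 92 = 1002
1002 mod 161 = 36
y ≡ 36 (mod 161)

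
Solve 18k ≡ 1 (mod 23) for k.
18^(-1) ≡ 9 (mod 23). Verification: 18 × 9 = 162 ≡ 1 (mod 23)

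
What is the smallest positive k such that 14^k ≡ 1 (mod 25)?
Powers of 14 mod 25: 14^1≡14, 14^2≡21, 14^3≡19, 14^4≡16, 14^5≡24, 14^6≡11, 14^7≡4, 14^8≡6, 14^9≡9, 14^10≡1. Order = 10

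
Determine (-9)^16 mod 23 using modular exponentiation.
Using repeated squaring. (-9) ≡ 14 (mod 23). 16 = 16 (binary 10000). Repeated squaring mod 23: 14^1 ≡ 14; 14^2 ≡ 14² = 196 ≡ 12; 14^4 ≡ 12² = 144 ≡ 6; 14^8 ≡ 6² = 36 ≡ 13; 14^16 ≡ 13² = 169 ≡ 8. So (-9)^16 ≡ 8 (mod 23).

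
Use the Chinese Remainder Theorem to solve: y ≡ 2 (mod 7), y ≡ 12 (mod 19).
107

Using the Chinese Remainder Theorem:
M = product of moduli = 133
For equation 1: M_1 = 19, 19 ≡ 5 (mod 7), inverse of 19 mod 7 is 3 (check: 5 × 3 = 15 ≡ 1 (mod 7))
For equation 2: M_2 = 7, 7 ≡ 7 (mod 19), inverse of 7 mod 19 is 11 (check: 7 × 11 = 77 ≡ 1 (mod 19))
Combine: y ≡ Σ r_i×M_i×(M_i⁻¹ mod m_i) = 2×19×3 + 12×7×11 = 114 + 924 = 1038
1038 mod 133 = 107
y ≡ 107 (mod 133)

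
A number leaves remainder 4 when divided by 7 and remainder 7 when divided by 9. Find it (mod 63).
M = 7 × 9 = 63. M₁ = 9, y₁ ≡ 4 (mod 7). M₂ = 7, y₂ ≡ 4 (mod 9). t = 4×9×4 + 7×7×4 ≡ 25 (mod 63)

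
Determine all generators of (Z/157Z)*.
Primitive roots mod 157: {5, 6, 15, 18, 20, 21, 24, 26, 34, 38, 43, 53, 55, 60, 61, 62, 63, 66, 69, 70, 72, 73, 74, 77, 80, 83, 84, 85, 87, 88, 91, 94, 95, 96, 97, 102, 104, 114, 119, 123, 131, 133, 136, 137, 139, 142, 151, 152}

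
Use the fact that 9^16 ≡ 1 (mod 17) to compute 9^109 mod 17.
By Fermat: 9^{16} ≡ 1 (mod 17). 109 = 6×16 + 13. So 9^{109} ≡ 9^{13} ≡ 8 (mod 17)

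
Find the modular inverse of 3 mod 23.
3^(-1) ≡ 8 (mod 23). Verification: 3 × 8 = 24 ≡ 1 (mod 23)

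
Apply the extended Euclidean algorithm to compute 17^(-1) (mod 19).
Extended GCD: 17(9) + 19(-8) = 1. So 17^(-1) ≡ 9 ≡ 9 (mod 19). Verify: 17 × 9 = 153 ≡ 1 (mod 19)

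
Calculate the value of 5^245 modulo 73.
Using Fermat: 5^{72} ≡ 1 (mod 73). 245 ≡ 29 (mod 72). So 5^{245} ≡ 5^{29} ≡ 34 (mod 73)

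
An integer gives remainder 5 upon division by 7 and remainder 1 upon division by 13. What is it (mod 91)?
M = 7 × 13 = 91. M₁ = 13, y₁ ≡ 6 (mod 7). M₂ = 7, y₂ ≡ 2 (mod 13). r = 5×13×6 + 1×7×2 ≡ 40 (mod 91). The smallest positive such number is 40.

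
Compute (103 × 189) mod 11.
8

(103 × 189) = 19467
19467 mod 11 = 8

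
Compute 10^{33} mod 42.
34

Using successive squaring:
Binary expansion of 33: 100001
Powers of 10 mod 42 (each is the square of the previous):
  10^1 ≡ 10 (mod 42)
  10^2 ≡ 10² = 100 ≡ 16 (mod 42)
  10^4 ≡ 16² = 256 ≡ 4 (mod 42)
  10^8 ≡ 4² = 16 ≡ 16 (mod 42)
  10^16 ≡ 16² = 256 ≡ 4 (mod 42)
  10^32 ≡ 4² = 16 ≡ 16 (mod 42)
33 = 32 + 1, so 10^33 = 10^32 × 10^1 ≡ 16 × 10 (mod 42)
Multiplying step by step:
  16 × 10 = 160 ≡ 34 (mod 42)
Result: 10^33 ≡ 34 (mod 42)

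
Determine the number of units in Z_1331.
1210

Prime factorization: 1331 = 11^3
Using the formula φ(n) = n × Π(1 - 1/p) for each prime factor p:
φ(1331) = 1331 × (1 - 1/11)
φ(1331) = 1210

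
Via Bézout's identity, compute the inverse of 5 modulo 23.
Extended GCD: 5(-9) + 23(2) = 1. So 5^(-1) ≡ 14 ≡ 14 (mod 23). Verify: 5 × 14 = 70 ≡ 1 (mod 23)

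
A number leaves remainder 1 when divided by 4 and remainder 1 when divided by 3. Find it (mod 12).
M = 4 × 3 = 12. M₁ = 3, y₁ ≡ 3 (mod 4). M₂ = 4, y₂ ≡ 1 (mod 3). x = 1×3×3 + 1×4×1 ≡ 1 (mod 12)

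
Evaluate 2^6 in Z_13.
6 = 4 + 2 (binary 110). Repeated squaring mod 13: 2^1 ≡ 2; 2^2 ≡ 2² = 4 ≡ 4; 2^4 ≡ 4² = 16 ≡ 3. Multiply: 2^6 = 2^4 × 2^2 ≡ 3 × 4 (mod 13): 3 × 4 = 12 ≡ 12. So 2^6 ≡ 12 (mod 13).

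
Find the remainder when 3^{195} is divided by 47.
By Fermat: 3^{46} ≡ 1 (mod 47). 195 = 4×46 + 11. So 3^{195} ≡ 3^{11} ≡ 4 (mod 47)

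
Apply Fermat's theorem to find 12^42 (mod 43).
By Fermat's Little Theorem, 12^{42} ≡ 1 (mod 43) since 43 is prime and gcd(12, 43) = 1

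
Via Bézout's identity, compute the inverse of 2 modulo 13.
Extended GCD: 2(-6) + 13(1) = 1. So 2^(-1) ≡ 7 ≡ 7 (mod 13). Verify: 2 × 7 = 14 ≡ 1 (mod 13)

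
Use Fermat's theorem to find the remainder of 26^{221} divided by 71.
51

By Fermat's Little Theorem, a^(p-1) ≡ 1 (mod p) for prime p and gcd(a, p) = 1
Here p = 71, so 26^70 ≡ 1 (mod 71)
We can reduce the exponent: 221 mod 70 = 11
So 26^221 ≡ 26^11 (mod 71)
Computing: 26^11 mod 71 = 51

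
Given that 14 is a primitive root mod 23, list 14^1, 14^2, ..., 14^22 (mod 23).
g^1, g^2, ..., g^{22} mod 23: {14, 12, 7, 6, 15, 3, 19, 13, 21, 18, 22, 9, 11, 16, 17, 8, 20, 4, 10, 2, 5, 1}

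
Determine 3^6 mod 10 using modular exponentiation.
6 = 4 + 2 (binary 110). Repeated squaring mod 10: 3^1 ≡ 3; 3^2 ≡ 3² = 9 ≡ 9; 3^4 ≡ 9² = 81 ≡ 1. Multiply: 3^6 = 3^4 × 3^2 ≡ 1 × 9 (mod 10): 1 × 9 = 9 ≡ 9. So 3^6 ≡ 9 (mod 10).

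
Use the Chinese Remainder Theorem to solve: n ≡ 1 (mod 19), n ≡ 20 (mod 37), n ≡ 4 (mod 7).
2832

Using the Chinese Remainder Theorem:
M = product of moduli = 4921
For equation 1: M_1 = 259, 259 ≡ 12 (mod 19), inverse of 259 mod 19 is 8 (check: 12 × 8 = 96 ≡ 1 (mod 19))
For equation 2: M_2 = 133, 133 ≡ 22 (mod 37), inverse of 133 mod 37 is 32 (check: 22 × 32 = 704 ≡ 1 (mod 37))
For equation 3: M_3 = 703, 703 ≡ 3 (mod 7), inverse of 703 mod 7 is 5 (check: 3 × 5 = 15 ≡ 1 (mod 7))
Combine: n ≡ Σ r_i×M_i×(M_i⁻¹ mod m_i) = 1×259×8 + 20×133×32 + 4×703×5 = 2072 + 85120 + 14060 = 101252
101252 mod 4921 = 2832
n ≡ 2832 (mod 4921)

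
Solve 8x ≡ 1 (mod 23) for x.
3

Using Extended Euclidean Algorithm:
gcd(8, 23) = 1
Bezout coefficients: 8 × 3 + 23 × -1 = 1
So 8 × 3 ≡ 1 (mod 23)
The inverse is 3 mod 23 = 3
Verification: 8 × 3 = 24 = 1 × 23 + 1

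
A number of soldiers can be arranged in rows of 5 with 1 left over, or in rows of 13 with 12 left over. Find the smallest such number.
M = 5 × 13 = 65. M₁ = 13, y₁ ≡ 2 (mod 5). M₂ = 5, y₂ ≡ 8 (mod 13). m = 1×13×2 + 12×5×8 ≡ 51 (mod 65). The smallest positive such number is 51.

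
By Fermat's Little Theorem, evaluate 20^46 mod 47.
By Fermat's Little Theorem, 20^{46} ≡ 1 (mod 47) since 47 is prime and gcd(20, 47) = 1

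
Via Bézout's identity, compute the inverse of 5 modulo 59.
Extended GCD: 5(12) + 59(-1) = 1. So 5^(-1) ≡ 12 ≡ 12 (mod 59). Verify: 5 × 12 = 60 ≡ 1 (mod 59)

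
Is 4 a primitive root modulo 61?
No

To verify, check if 4^(60/q) ≢ 1 (mod 61) for each prime divisor q of 60
Divisors of 60 = 60: [1, 2, 3, 4, 5, 6, 10, 12, 15, 20, 30, 60]
  4^(60/2) = 4^30 ≡ 1 (mod 61)
  4^(60/3) = 4^20 ≡ 13 (mod 61)
  4^(60/5) = 4^12 ≡ 20 (mod 61)
Conclusion: 4 is not a primitive root modulo 61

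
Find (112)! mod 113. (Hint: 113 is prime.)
By Wilson's theorem, (112)! ≡ -1 ≡ 112 (mod 113)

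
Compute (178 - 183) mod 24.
19

(178 - 183) = -5
-5 mod 24 = 19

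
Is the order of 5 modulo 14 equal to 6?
Yes, ord_14(5) = 6.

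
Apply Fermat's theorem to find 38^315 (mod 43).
By Fermat: 38^{42} ≡ 1 (mod 43). 315 = 7×42 + 21. So 38^{315} ≡ 38^{21} ≡ 1 (mod 43)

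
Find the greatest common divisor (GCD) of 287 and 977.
1

Using the Euclidean algorithm:
287 = 0 × 977 + 287
977 = 3 × 287 + 116
287 = 2 × 116 + 55
116 = 2 × 55 + 6
55 = 9 × 6 + 1
6 = 6 × 1 + 0

GCD(287, 977) = 1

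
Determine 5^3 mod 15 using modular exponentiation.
3 = 2 + 1 (binary 11). Repeated squaring mod 15: 5^1 ≡ 5; 5^2 ≡ 5² = 25 ≡ 10. Multiply: 5^3 = 5^2 × 5^1 ≡ 10 × 5 (mod 15): 10 × 5 = 50 ≡ 5. So 5^3 ≡ 5 (mod 15).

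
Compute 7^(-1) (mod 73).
7^(-1) ≡ 21 (mod 73). Verification: 7 × 21 = 147 ≡ 1 (mod 73)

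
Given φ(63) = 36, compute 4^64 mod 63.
By Euler: 4^{36} ≡ 1 (mod 63) since gcd(4, 63) = 1. 64 = 1×36 + 28. So 4^{64} ≡ 4^{28} ≡ 4 (mod 63)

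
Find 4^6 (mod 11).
6 = 4 + 2 (binary 110). Repeated squaring mod 11: 4^1 ≡ 4; 4^2 ≡ 4² = 16 ≡ 5; 4^4 ≡ 5² = 25 ≡ 3. Multiply: 4^6 = 4^4 × 4^2 ≡ 3 × 5 (mod 11): 3 × 5 = 15 ≡ 4. So 4^6 ≡ 4 (mod 11).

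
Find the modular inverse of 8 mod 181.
8^(-1) ≡ 68 (mod 181). Verification: 8 × 68 = 544 ≡ 1 (mod 181)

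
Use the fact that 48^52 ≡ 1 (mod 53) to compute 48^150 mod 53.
By Fermat: 48^{52} ≡ 1 (mod 53). 150 = 2×52 + 46. So 48^{150} ≡ 48^{46} ≡ 37 (mod 53)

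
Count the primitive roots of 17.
8

The number of primitive roots modulo p is φ(p-1) = φ(16)
φ(16) = 8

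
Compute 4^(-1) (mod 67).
4^(-1) ≡ 17 (mod 67). Verification: 4 × 17 = 68 ≡ 1 (mod 67)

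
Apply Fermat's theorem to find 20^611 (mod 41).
By Fermat: 20^{40} ≡ 1 (mod 41). 611 ≡ 11 (mod 40). So 20^{611} ≡ 20^{11} ≡ 21 (mod 41)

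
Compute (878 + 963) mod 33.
26

(878 + 963) = 1841
1841 mod 33 = 26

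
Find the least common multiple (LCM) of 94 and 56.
2632

First find GCD(94, 56) using the Euclidean algorithm:
94 = 1 × 56 + 38
56 = 1 × 38 + 18
38 = 2 × 18 + 2
18 = 9 × 2 + 0
GCD(94, 56) = 2

LCM formula: LCM(a, b) = (a × b) / GCD(a, b)
LCM(94, 56) = (94 × 56) / 2
LCM(94, 56) = 5264 / 2
LCM(94, 56) = 2632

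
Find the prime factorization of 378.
2 × 3^3 × 7

Divide by primes starting from smallest:
378 ÷ 2 = 189
189 ÷ 3 = 63
63 ÷ 3 = 21
21 ÷ 3 = 7
7 ÷ 7 = 1

378 = 2 × 3^3 × 7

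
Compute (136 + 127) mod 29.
2

(136 + 127) = 263
263 mod 29 = 2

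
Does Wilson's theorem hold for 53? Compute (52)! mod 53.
(52)! mod 53 = 52. Since this equals -1 (mod 53), Wilson confirms 53 is prime.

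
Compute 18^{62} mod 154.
16

Using successive squaring:
Binary expansion of 62: 111110
Powers of 18 mod 154 (each is the square of the previous):
  18^1 ≡ 18 (mod 154)
  18^2 ≡ 18² = 324 ≡ 16 (mod 154)
  18^4 ≡ 16² = 256 ≡ 102 (mod 154)
  18^8 ≡ 102² = 10404 ≡ 86 (mod 154)
  18^16 ≡ 86² = 7396 ≡ 4 (mod 154)
  18^32 ≡ 4² = 16 ≡ 16 (mod 154)
62 = 32 + 16 + 8 + 4 + 2, so 18^62 = 18^32 × 18^16 × 18^8 × 18^4 × 18^2 ≡ 16 × 4 × 86 × 102 × 16 (mod 154)
Multiplying step by step:
  16 × 4 = 64 ≡ 64 (mod 154)
  64 × 86 = 5504 ≡ 114 (mod 154)
  114 × 102 = 11628 ≡ 78 (mod 154)
  78 × 16 = 1248 ≡ 16 (mod 154)
Result: 18^62 ≡ 16 (mod 154)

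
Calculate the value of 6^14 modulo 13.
Using Fermat: 6^{12} ≡ 1 (mod 13). 14 ≡ 2 (mod 12). So 6^{14} ≡ 6^{2} ≡ 10 (mod 13)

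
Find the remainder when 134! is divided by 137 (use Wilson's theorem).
(136)! = (134)! × (135) × (136) ≡ -1 (mod 137). So (134)! ≡ -1 × [(136)(135)]^(-1) ≡ 68 (mod 137)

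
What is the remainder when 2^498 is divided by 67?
Using Fermat: 2^{66} ≡ 1 (mod 67). 498 ≡ 36 (mod 66). So 2^{498} ≡ 2^{36} ≡ 59 (mod 67)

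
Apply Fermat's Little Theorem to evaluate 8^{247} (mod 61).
33

By Fermat's Little Theorem, a^(p-1) ≡ 1 (mod p) for prime p and gcd(a, p) = 1
Here p = 61, so 8^60 ≡ 1 (mod 61)
We can reduce the exponent: 247 mod 60 = 7
So 8^247 ≡ 8^7 (mod 61)
Computing: 8^7 mod 61 = 33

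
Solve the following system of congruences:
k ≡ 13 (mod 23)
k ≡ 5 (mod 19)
404

Using the Chinese Remainder Theorem:
M = product of moduli = 437
For equation 1: M_1 = 19, 19 ≡ 19 (mod 23), inverse of 19 mod 23 is 17 (check: 19 × 17 = 323 ≡ 1 (mod 23))
For equation 2: M_2 = 23, 23 ≡ 4 (mod 19), inverse of 23 mod 19 is 5 (check: 4 × 5 = 20 ≡ 1 (mod 19))
Combine: k ≡ Σ r_i×M_i×(M_i⁻¹ mod m_i) = 13×19×17 + 5×23×5 = 4199 + 575 = 4774
4774 mod 437 = 404
k ≡ 404 (mod 437)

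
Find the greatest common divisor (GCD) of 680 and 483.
1

Using the Euclidean algorithm:
680 = 1 × 483 + 197
483 = 2 × 197 + 89
197 = 2 × 89 + 19
89 = 4 × 19 + 13
19 = 1 × 13 + 6
13 = 2 × 6 + 1
6 = 6 × 1 + 0

GCD(680, 483) = 1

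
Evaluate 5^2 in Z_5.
5 ≡ 0 (mod 5). 2 = 2 (binary 10). Repeated squaring mod 5: 0^1 ≡ 0; 0^2 ≡ 0² = 0 ≡ 0. So 5^2 ≡ 0 (mod 5).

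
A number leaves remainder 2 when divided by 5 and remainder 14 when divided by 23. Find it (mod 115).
M = 5 × 23 = 115. M₁ = 23, y₁ ≡ 2 (mod 5). M₂ = 5, y₂ ≡ 14 (mod 23). r = 2×23×2 + 14×5×14 ≡ 37 (mod 115)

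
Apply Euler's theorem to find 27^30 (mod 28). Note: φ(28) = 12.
By Euler: 27^{12} ≡ 1 (mod 28) since gcd(27, 28) = 1. 30 = 2×12 + 6. So 27^{30} ≡ 27^{6} ≡ 1 (mod 28)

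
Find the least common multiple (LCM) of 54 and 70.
1890

First find GCD(54, 70) using the Euclidean algorithm:
54 = 0 × 70 + 54
70 = 1 × 54 + 16
54 = 3 × 16 + 6
16 = 2 × 6 + 4
6 = 1 × 4 + 2
4 = 2 × 2 + 0
GCD(54, 70) = 2

LCM formula: LCM(a, b) = (a × b) / GCD(a, b)
LCM(54, 70) = (54 × 70) / 2
LCM(54, 70) = 3780 / 2
LCM(54, 70) = 1890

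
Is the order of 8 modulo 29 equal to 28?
Yes, ord_29(8) = 28.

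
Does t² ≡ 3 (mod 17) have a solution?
By Euler's criterion: 3^{8} ≡ 16 (mod 17). Since this equals -1 (≡ 16), 3 is not a QR.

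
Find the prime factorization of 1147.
31 × 37

Divide by primes starting from smallest:
1147 ÷ 31 = 37
37 ÷ 37 = 1

1147 = 31 × 37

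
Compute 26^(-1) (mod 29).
26^(-1) ≡ 19 (mod 29). Verification: 26 × 19 = 494 ≡ 1 (mod 29)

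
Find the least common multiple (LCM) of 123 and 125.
15375

First find GCD(123, 125) using the Euclidean algorithm:
123 = 0 × 125 + 123
125 = 1 × 123 + 2
123 = 61 × 2 + 1
2 = 2 × 1 + 0
GCD(123, 125) = 1

LCM formula: LCM(a, b) = (a × b) / GCD(a, b)
LCM(123, 125) = (123 × 125) / 1
LCM(123, 125) = 15375 / 1
LCM(123, 125) = 15375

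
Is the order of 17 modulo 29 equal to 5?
No, the actual order is 4, not 5.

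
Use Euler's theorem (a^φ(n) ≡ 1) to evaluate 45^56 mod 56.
By Euler: 45^{24} ≡ 1 (mod 56) since gcd(45, 56) = 1. 56 = 2×24 + 8. So 45^{56} ≡ 45^{8} ≡ 9 (mod 56)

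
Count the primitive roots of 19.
6

The number of primitive roots modulo p is φ(p-1) = φ(18)
φ(18) = 6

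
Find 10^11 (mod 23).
Using repeated squaring. 11 = 8 + 2 + 1 (binary 1011). Repeated squaring mod 23: 10^1 ≡ 10; 10^2 ≡ 10² = 100 ≡ 8; 10^4 ≡ 8² = 64 ≡ 18; 10^8 ≡ 18² = 324 ≡ 2. Multiply: 10^11 = 10^8 × 10^2 × 10^1 ≡ 2 × 8 × 10 (mod 23): 2 × 8 = 16 ≡ 16; 16 × 10 = 160 ≡ 22. So 10^11 ≡ 22 (mod 23).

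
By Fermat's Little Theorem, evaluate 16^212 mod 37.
By Fermat: 16^{36} ≡ 1 (mod 37). 212 ≡ 32 (mod 36). So 16^{212} ≡ 16^{32} ≡ 33 (mod 37)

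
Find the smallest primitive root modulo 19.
2

A primitive root g modulo p has order p-1 = 18
Prime divisors of 18: [2, 3]
g is a primitive root iff g^(18/q) ≢ 1 (mod 19) for each prime divisor q
Testing small values:
  g = 2: 2^9 ≡ 18, 2^6 ≡ 7 (mod 19) → none is 1, primitive root!
The smallest primitive root is 2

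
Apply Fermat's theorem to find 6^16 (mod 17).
By Fermat's Little Theorem, 6^{16} ≡ 1 (mod 17) since 17 is prime and gcd(6, 17) = 1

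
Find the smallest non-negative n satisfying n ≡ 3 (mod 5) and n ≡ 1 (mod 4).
M = 5 × 4 = 20. M₁ = 4, y₁ ≡ 4 (mod 5). M₂ = 5, y₂ ≡ 1 (mod 4). n = 3×4×4 + 1×5×1 ≡ 13 (mod 20)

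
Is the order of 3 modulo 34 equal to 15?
No, the actual order is 16, not 15.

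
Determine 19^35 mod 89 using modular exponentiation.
Using repeated squaring. 35 = 32 + 2 + 1 (binary 100011). Repeated squaring mod 89: 19^1 ≡ 19; 19^2 ≡ 19² = 361 ≡ 5; 19^4 ≡ 5² = 25 ≡ 25; 19^8 ≡ 25² = 625 ≡ 2; 19^16 ≡ 2² = 4 ≡ 4; 19^32 ≡ 4² = 16 ≡ 16. Multiply: 19^35 = 19^32 × 19^2 × 19^1 ≡ 16 × 5 × 19 (mod 89): 16 × 5 = 80 ≡ 80; 80 × 19 = 1520 ≡ 7. So 19^35 ≡ 7 (mod 89).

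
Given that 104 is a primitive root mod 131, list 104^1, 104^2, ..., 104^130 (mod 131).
g^1, g^2, ..., g^{130} mod 131: {104, 74, 98, 105, 47, 41, 72, 21, 88, 113, 93, 109, 70, 75, 71, 48, 14, 15, 119, 62, 29, 3, 50, 91, 32, 53, 10, 123, 85, 63, 2, 77, 17, 65, 79, 94, 82, 13, 42, 45, 95, 55, 87, 9, 19, 11, 96, 28, 30, 107, 124, 58, 6, 100, 51, 64, 106, 20, 115, 39, 126, 4, 23, 34, 130, 27, 57, 33, 26, 84, 90, 59, 110, 43, 18, 38, 22, 61, 56, 60, 83, 117, 116, 12, 69, 102, 128, 81, 40, 99, 78, 121, 8, 46, 68, 129, 54, 114, 66, 52, 37, 49, 118, 89, 86, 36, 76, 44, 122, 112, 120, 35, 103, 101, 24, 7, 73, 125, 31, 80, 67, 25, 111, 16, 92, 5, 127, 108, 97, 1}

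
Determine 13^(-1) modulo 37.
13^(-1) ≡ 20 (mod 37). Verification: 13 × 20 = 260 ≡ 1 (mod 37)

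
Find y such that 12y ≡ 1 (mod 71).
12^(-1) ≡ 6 (mod 71). Verification: 12 × 6 = 72 ≡ 1 (mod 71)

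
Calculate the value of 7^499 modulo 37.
Using Fermat: 7^{36} ≡ 1 (mod 37). 499 ≡ 31 (mod 36). So 7^{499} ≡ 7^{31} ≡ 33 (mod 37)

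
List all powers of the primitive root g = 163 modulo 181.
g^1, g^2, ..., g^{180} mod 181: {163, 143, 141, 177, 72, 152, 160, 16, 74, 116, 84, 117, 66, 79, 26, 75, 98, 46, 77, 62, 151, 178, 54, 114, 120, 12, 146, 87, 63, 133, 140, 14, 110, 11, 164, 125, 103, 137, 68, 43, 131, 176, 90, 9, 19, 20, 2, 145, 105, 101, 173, 144, 123, 139, 32, 148, 51, 168, 53, 132, 158, 52, 150, 15, 92, 154, 124, 121, 175, 108, 47, 59, 24, 111, 174, 126, 85, 99, 28, 39, 22, 147, 69, 25, 93, 136, 86, 81, 171, 180, 18, 38, 40, 4, 109, 29, 21, 165, 107, 65, 97, 64, 115, 102, 155, 106, 83, 135, 104, 119, 30, 3, 127, 67, 61, 169, 35, 94, 118, 48, 41, 167, 71, 170, 17, 56, 78, 44, 113, 138, 50, 5, 91, 172, 162, 161, 179, 36, 76, 80, 8, 37, 58, 42, 149, 33, 130, 13, 128, 49, 23, 129, 31, 166, 89, 27, 57, 60, 6, 73, 134, 122, 157, 70, 7, 55, 96, 82, 153, 142, 159, 34, 112, 156, 88, 45, 95, 100, 10, 1}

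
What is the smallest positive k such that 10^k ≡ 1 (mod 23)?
Powers of 10 mod 23: 10^1≡10, 10^2≡8, 10^3≡11, 10^4≡18, 10^5≡19, 10^6≡6, 10^7≡14, 10^8≡2, 10^9≡20, 10^10≡16, 10^11≡22, 10^12≡13, 10^13≡15, 10^14≡12, 10^15≡5, 10^16≡4, 10^17≡17, 10^18≡9, 10^19≡21, 10^20≡3, 10^21≡7, 10^22≡1. Order = 22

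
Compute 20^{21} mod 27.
8

Using successive squaring:
Binary expansion of 21: 10101
Powers of 20 mod 27 (each is the square of the previous):
  20^1 ≡ 20 (mod 27)
  20^2 ≡ 20² = 400 ≡ 22 (mod 27)
  20^4 ≡ 22² = 484 ≡ 25 (mod 27)
  20^8 ≡ 25² = 625 ≡ 4 (mod 27)
  20^16 ≡ 4² = 16 ≡ 16 (mod 27)
21 = 16 + 4 + 1, so 20^21 = 20^16 × 20^4 × 20^1 ≡ 16 × 25 × 20 (mod 27)
Multiplying step by step:
  16 × 25 = 400 ≡ 22 (mod 27)
  22 × 20 = 440 ≡ 8 (mod 27)
Result: 20^21 ≡ 8 (mod 27)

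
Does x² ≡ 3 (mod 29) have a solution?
By Euler's criterion: 3^{14} ≡ 28 (mod 29). Since this equals -1 (≡ 28), 3 is not a QR.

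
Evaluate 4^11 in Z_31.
Using repeated squaring. 11 = 8 + 2 + 1 (binary 1011). Repeated squaring mod 31: 4^1 ≡ 4; 4^2 ≡ 4² = 16 ≡ 16; 4^4 ≡ 16² = 256 ≡ 8; 4^8 ≡ 8² = 64 ≡ 2. Multiply: 4^11 = 4^8 × 4^2 × 4^1 ≡ 2 × 16 × 4 (mod 31): 2 × 16 = 32 ≡ 1; 1 × 4 = 4 ≡ 4. So 4^11 ≡ 4 (mod 31).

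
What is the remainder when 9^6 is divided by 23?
6 = 4 + 2 (binary 110). Repeated squaring mod 23: 9^1 ≡ 9; 9^2 ≡ 9² = 81 ≡ 12; 9^4 ≡ 12² = 144 ≡ 6. Multiply: 9^6 = 9^4 × 9^2 ≡ 6 × 12 (mod 23): 6 × 12 = 72 ≡ 3. So 9^6 ≡ 3 (mod 23).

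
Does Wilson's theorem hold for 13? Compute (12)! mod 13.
(12)! mod 13 = 12. Since this equals -1 (mod 13), Wilson confirms 13 is prime.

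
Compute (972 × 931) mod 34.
22

(972 × 931) = 904932
904932 mod 34 = 22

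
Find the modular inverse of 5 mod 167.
5^(-1) ≡ 67 (mod 167). Verification: 5 × 67 = 335 ≡ 1 (mod 167)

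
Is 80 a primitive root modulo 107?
p - 1 = 106 has prime divisors 2, 53. Check 80^(106/q) mod 107 for each: 80^(106/2) = 80^53 ≡ 106, 80^(106/53) = 80^2 ≡ 87 (mod 107). None of these is 1, so 80 has order 106 = φ(107), so it is a primitive root mod 107.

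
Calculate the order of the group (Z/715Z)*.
480

Prime factorization: 715 = 5 × 11 × 13
Using the formula φ(n) = n × Π(1 - 1/p) for each prime factor p:
φ(715) = 715 × (1 - 1/5) × (1 - 1/11) × (1 - 1/13)
φ(715) = 480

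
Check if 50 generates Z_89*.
p - 1 = 88 has prime divisors 2, 11. Check 50^(88/q) mod 89 for each: 50^(88/2) = 50^44 ≡ 1, 50^(88/11) = 50^8 ≡ 2 (mod 89). Since 50^44 ≡ 1 (mod 89), the order of 50 divides 44 (in fact the order is 22) ≠ 88, so it is not a primitive root.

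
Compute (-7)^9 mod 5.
(-7) ≡ 3 (mod 5). 9 = 8 + 1 (binary 1001). Repeated squaring mod 5: 3^1 ≡ 3; 3^2 ≡ 3² = 9 ≡ 4; 3^4 ≡ 4² = 16 ≡ 1; 3^8 ≡ 1² = 1 ≡ 1. Multiply: (-7)^9 ≡ 3^8 × 3^1 ≡ 1 × 3 (mod 5): 1 × 3 = 3 ≡ 3. So (-7)^9 ≡ 3 (mod 5).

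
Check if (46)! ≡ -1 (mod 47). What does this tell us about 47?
(46)! mod 47 = 46. Since this equals -1 (mod 47), Wilson confirms 47 is prime.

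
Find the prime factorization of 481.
13 × 37

Divide by primes starting from smallest:
481 ÷ 13 = 37
37 ÷ 37 = 1

481 = 13 × 37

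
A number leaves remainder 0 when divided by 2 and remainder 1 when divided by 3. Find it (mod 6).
M = 2 × 3 = 6. M₁ = 3, y₁ ≡ 1 (mod 2). M₂ = 2, y₂ ≡ 2 (mod 3). r = 0×3×1 + 1×2×2 ≡ 4 (mod 6)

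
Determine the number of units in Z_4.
2

Prime factorization: 4 = 2^2
Using the formula φ(n) = n × Π(1 - 1/p) for each prime factor p:
φ(4) = 4 × (1 - 1/2)
φ(4) = 2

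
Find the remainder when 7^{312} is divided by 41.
By Fermat: 7^{40} ≡ 1 (mod 41). 312 = 7×40 + 32. So 7^{312} ≡ 7^{32} ≡ 10 (mod 41)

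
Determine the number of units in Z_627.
360

Prime factorization: 627 = 3 × 11 × 19
Using the formula φ(n) = n × Π(1 - 1/p) for each prime factor p:
φ(627) = 627 × (1 - 1/3) × (1 - 1/11) × (1 - 1/19)
φ(627) = 360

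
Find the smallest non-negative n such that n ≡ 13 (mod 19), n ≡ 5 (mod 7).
89

Using the Chinese Remainder Theorem:
M = product of moduli = 133
For equation 1: M_1 = 7, 7 ≡ 7 (mod 19), inverse of 7 mod 19 is 11 (check: 7 × 11 = 77 ≡ 1 (mod 19))
For equation 2: M_2 = 19, 19 ≡ 5 (mod 7), inverse of 19 mod 7 is 3 (check: 5 × 3 = 15 ≡ 1 (mod 7))
Combine: n ≡ Σ r_i×M_i×(M_i⁻¹ mod m_i) = 13×7×11 + 5×19×3 = 1001 + 285 = 1286
1286 mod 133 = 89
n ≡ 89 (mod 133)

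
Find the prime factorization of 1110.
2 × 3 × 5 × 37

Divide by primes starting from smallest:
1110 ÷ 2 = 555
555 ÷ 3 = 185
185 ÷ 5 = 37
37 ÷ 37 = 1

1110 = 2 × 3 × 5 × 37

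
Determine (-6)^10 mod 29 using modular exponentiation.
(-6) ≡ 23 (mod 29). 10 = 8 + 2 (binary 1010). Repeated squaring mod 29: 23^1 ≡ 23; 23^2 ≡ 23² = 529 ≡ 7; 23^4 ≡ 7² = 49 ≡ 20; 23^8 ≡ 20² = 400 ≡ 23. Multiply: (-6)^10 ≡ 23^8 × 23^2 ≡ 23 × 7 (mod 29): 23 × 7 = 161 ≡ 16. So (-6)^10 ≡ 16 (mod 29).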